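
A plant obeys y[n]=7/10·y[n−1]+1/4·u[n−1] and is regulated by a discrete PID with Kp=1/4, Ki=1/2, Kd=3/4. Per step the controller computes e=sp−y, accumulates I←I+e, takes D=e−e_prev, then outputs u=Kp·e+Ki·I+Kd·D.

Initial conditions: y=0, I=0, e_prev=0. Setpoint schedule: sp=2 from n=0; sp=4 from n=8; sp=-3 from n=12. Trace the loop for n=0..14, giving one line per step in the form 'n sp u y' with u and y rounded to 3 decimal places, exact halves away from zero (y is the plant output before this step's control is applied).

(exact arithmetic carried between steps; '≈' marks a value shown rounded to 6 d.p. or computed from one; I and e_prev carry over from the previous line; the table rounds u and y to 3 d.p., halves away from zero)
n=0: y=0, sp=2, e=sp−y=2; I=2, D=e−e_prev=2; u=1/4·2+1/2·2+3/4·2=3; next y=7/10·0+1/4·3=0.75
n=1: y=0.75, sp=2, e=sp−y=1.25; I=3.25, D=e−e_prev=-0.75; u=1/4·1.25+1/2·3.25+3/4·(-0.75)=1.375; next y=7/10·0.75+1/4·1.375=0.86875
n=2: y=0.86875, sp=2, e=sp−y=1.13125; I=4.38125, D=e−e_prev=-0.11875; u=1/4·1.13125+1/2·4.38125+3/4·(-0.11875)=2.384375; next y=7/10·0.86875+1/4·2.384375≈1.204219
n=3: y≈1.204219, sp=2, e=sp−y≈0.795781; I≈5.177031, D=e−e_prev≈-0.335469; u=1/4·0.795781+1/2·5.177031+3/4·(-0.335469)≈2.535859; next y=7/10·1.204219+1/4·2.535859≈1.476918
n=4: y≈1.476918, sp=2, e=sp−y≈0.523082; I≈5.700113, D=e−e_prev≈-0.272699; u=1/4·0.523082+1/2·5.700113+3/4·(-0.272699)≈2.776303; next y=7/10·1.476918+1/4·2.776303≈1.727918
n=5: y≈1.727918, sp=2, e=sp−y≈0.272082; I≈5.972195, D=e−e_prev≈-0.251000; u=1/4·0.272082+1/2·5.972195+3/4·(-0.251000)≈2.865868; next y=7/10·1.727918+1/4·2.865868≈1.926010
n=6: y≈1.926010, sp=2, e=sp−y≈0.073990; I≈6.046185, D=e−e_prev≈-0.198091; u=1/4·0.073990+1/2·6.046185+3/4·(-0.198091)≈2.893022; next y=7/10·1.926010+1/4·2.893022≈2.071462
n=7: y≈2.071462, sp=2, e=sp−y≈-0.071462; I≈5.974723, D=e−e_prev≈-0.145452; u=1/4·(-0.071462)+1/2·5.974723+3/4·(-0.145452)≈2.860407; next y=7/10·2.071462+1/4·2.860407≈2.165125
n=8: y≈2.165125, sp=4, e=sp−y≈1.834875; I≈7.809598, D=e−e_prev≈1.906337; u=1/4·1.834875+1/2·7.809598+3/4·1.906337≈5.793270; next y=7/10·2.165125+1/4·5.793270≈2.963905
n=9: y≈2.963905, sp=4, e=sp−y≈1.036095; I≈8.845693, D=e−e_prev≈-0.798780; u=1/4·1.036095+1/2·8.845693+3/4·(-0.798780)≈4.082785; next y=7/10·2.963905+1/4·4.082785≈3.095430
n=10: y≈3.095430, sp=4, e=sp−y≈0.904570; I≈9.750263, D=e−e_prev≈-0.131525; u=1/4·0.904570+1/2·9.750263+3/4·(-0.131525)≈5.002630; next y=7/10·3.095430+1/4·5.002630≈3.417459
n=11: y≈3.417459, sp=4, e=sp−y≈0.582541; I≈10.332804, D=e−e_prev≈-0.322029; u=1/4·0.582541+1/2·10.332804+3/4·(-0.322029)≈5.070516; next y=7/10·3.417459+1/4·5.070516≈3.659850
n=12: y≈3.659850, sp=-3, e=sp−y≈-6.659850; I≈3.672954, D=e−e_prev≈-7.242391; u=1/4·(-6.659850)+1/2·3.672954+3/4·(-7.242391)≈-5.260279; next y=7/10·3.659850+1/4·(-5.260279)≈1.246825
n=13: y≈1.246825, sp=-3, e=sp−y≈-4.246825; I≈-0.573871, D=e−e_prev≈2.413025; u=1/4·(-4.246825)+1/2·(-0.573871)+3/4·2.413025≈0.461127; next y=7/10·1.246825+1/4·0.461127≈0.988059
n=14: y≈0.988059, sp=-3, e=sp−y≈-3.988059; I≈-4.561930, D=e−e_prev≈0.258766; u=1/4·(-3.988059)+1/2·(-4.561930)+3/4·0.258766≈-3.083906; next y=7/10·0.988059+1/4·(-3.083906)≈-0.079335

0 2 3.000 0.000
1 2 1.375 0.750
2 2 2.384 0.869
3 2 2.536 1.204
4 2 2.776 1.477
5 2 2.866 1.728
6 2 2.893 1.926
7 2 2.860 2.071
8 4 5.793 2.165
9 4 4.083 2.964
10 4 5.003 3.095
11 4 5.071 3.417
12 -3 -5.260 3.660
13 -3 0.461 1.247
14 -3 -3.084 0.988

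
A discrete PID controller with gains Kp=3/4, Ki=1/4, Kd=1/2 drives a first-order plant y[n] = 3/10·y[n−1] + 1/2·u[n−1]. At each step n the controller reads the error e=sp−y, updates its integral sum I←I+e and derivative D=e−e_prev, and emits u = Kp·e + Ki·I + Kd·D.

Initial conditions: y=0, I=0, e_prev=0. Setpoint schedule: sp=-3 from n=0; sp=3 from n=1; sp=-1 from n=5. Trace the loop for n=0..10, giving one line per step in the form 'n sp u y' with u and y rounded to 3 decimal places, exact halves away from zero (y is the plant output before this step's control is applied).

0 -3 -4.500 0.000
1 3 8.625 -2.250
2 3 -3.019 3.638
3 3 5.849 -0.418
4 3 -0.150 2.799
5 -1 -1.440 0.765
6 -1 0.985 -0.490
7 -1 -1.024 0.345
8 -1 0.188 -0.408
9 -1 -0.906 -0.028
10 -1 -0.309 -0.462

(exact arithmetic carried between steps; '≈' marks a value shown rounded to 6 d.p. or computed from one; I and e_prev carry over from the previous line; the table rounds u and y to 3 d.p., halves away from zero)
n=0: y=0, sp=-3, e=sp−y=-3; I=-3, D=e−e_prev=-3; u=3/4·(-3)+1/4·(-3)+1/2·(-3)=-4.5; next y=3/10·0+1/2·(-4.5)=-2.25
n=1: y=-2.25, sp=3, e=sp−y=5.25; I=2.25, D=e−e_prev=8.25; u=3/4·5.25+1/4·2.25+1/2·8.25=8.625; next y=3/10·(-2.25)+1/2·8.625=3.6375
n=2: y=3.6375, sp=3, e=sp−y=-0.6375; I=1.6125, D=e−e_prev=-5.8875; u=3/4·(-0.6375)+1/4·1.6125+1/2·(-5.8875)=-3.01875; next y=3/10·3.6375+1/2·(-3.01875)=-0.418125
n=3: y=-0.418125, sp=3, e=sp−y=3.418125; I=5.030625, D=e−e_prev=4.055625; u=3/4·3.418125+1/4·5.030625+1/2·4.055625≈5.849063; next y=3/10·(-0.418125)+1/2·5.849063≈2.799094
n=4: y≈2.799094, sp=3, e=sp−y≈0.200906; I≈5.231531, D=e−e_prev≈-3.217219; u=3/4·0.200906+1/4·5.231531+1/2·(-3.217219)≈-0.150047; next y=3/10·2.799094+1/2·(-0.150047)≈0.764705
n=5: y≈0.764705, sp=-1, e=sp−y≈-1.764705; I≈3.466827, D=e−e_prev≈-1.965611; u=3/4·(-1.764705)+1/4·3.466827+1/2·(-1.965611)≈-1.439627; next y=3/10·0.764705+1/2·(-1.439627)≈-0.490402
n=6: y≈-0.490402, sp=-1, e=sp−y≈-0.509598; I≈2.957229, D=e−e_prev≈1.255107; u=3/4·(-0.509598)+1/4·2.957229+1/2·1.255107≈0.984662; next y=3/10·(-0.490402)+1/2·0.984662≈0.345211
n=7: y≈0.345211, sp=-1, e=sp−y≈-1.345211; I≈1.612018, D=e−e_prev≈-0.835613; u=3/4·(-1.345211)+1/4·1.612018+1/2·(-0.835613)≈-1.023710; next y=3/10·0.345211+1/2·(-1.023710)≈-0.408292
n=8: y≈-0.408292, sp=-1, e=sp−y≈-0.591708; I≈1.020310, D=e−e_prev≈0.753502; u=3/4·(-0.591708)+1/4·1.020310+1/2·0.753502≈0.188047; next y=3/10·(-0.408292)+1/2·0.188047≈-0.028464
n=9: y≈-0.028464, sp=-1, e=sp−y≈-0.971536; I≈0.048774, D=e−e_prev≈-0.379828; u=3/4·(-0.971536)+1/4·0.048774+1/2·(-0.379828)≈-0.906373; next y=3/10·(-0.028464)+1/2·(-0.906373)≈-0.461725
n=10: y≈-0.461725, sp=-1, e=sp−y≈-0.538275; I≈-0.489501, D=e−e_prev≈0.433262; u=3/4·(-0.538275)+1/4·(-0.489501)+1/2·0.433262≈-0.309450; next y=3/10·(-0.461725)+1/2·(-0.309450)≈-0.293243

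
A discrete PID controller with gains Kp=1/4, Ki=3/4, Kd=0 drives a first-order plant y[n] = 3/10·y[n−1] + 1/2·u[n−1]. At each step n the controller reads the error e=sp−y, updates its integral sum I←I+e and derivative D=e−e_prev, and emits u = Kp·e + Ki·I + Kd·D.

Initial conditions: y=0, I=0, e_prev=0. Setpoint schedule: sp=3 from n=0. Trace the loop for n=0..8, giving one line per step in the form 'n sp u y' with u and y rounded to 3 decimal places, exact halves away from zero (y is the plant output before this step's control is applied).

0 3 3.000 0.000
1 3 3.750 1.500
2 3 4.050 2.325
3 3 4.159 2.723
4 3 4.193 2.896
5 3 4.202 2.965
6 3 4.203 2.991
7 3 4.202 2.998
8 3 4.201 3.000

(exact arithmetic carried between steps; '≈' marks a value shown rounded to 6 d.p. or computed from one; I and e_prev carry over from the previous line; the table rounds u and y to 3 d.p., halves away from zero)
n=0: y=0, sp=3, e=sp−y=3; I=3, D=e−e_prev=3; u=1/4·3+3/4·3+0·3=3; next y=3/10·0+1/2·3=1.5
n=1: y=1.5, sp=3, e=sp−y=1.5; I=4.5, D=e−e_prev=-1.5; u=1/4·1.5+3/4·4.5+0·(-1.5)=3.75; next y=3/10·1.5+1/2·3.75=2.325
n=2: y=2.325, sp=3, e=sp−y=0.675; I=5.175, D=e−e_prev=-0.825; u=1/4·0.675+3/4·5.175+0·(-0.825)=4.05; next y=3/10·2.325+1/2·4.05=2.7225
n=3: y=2.7225, sp=3, e=sp−y=0.2775; I=5.4525, D=e−e_prev=-0.3975; u=1/4·0.2775+3/4·5.4525+0·(-0.3975)=4.15875; next y=3/10·2.7225+1/2·4.15875=2.896125
n=4: y=2.896125, sp=3, e=sp−y=0.103875; I=5.556375, D=e−e_prev=-0.173625; u=1/4·0.103875+3/4·5.556375+0·(-0.173625)=4.19325; next y=3/10·2.896125+1/2·4.19325≈2.965463
n=5: y≈2.965463, sp=3, e=sp−y≈0.034538; I≈5.590913, D=e−e_prev≈-0.069338; u=1/4·0.034538+3/4·5.590913+0·(-0.069338)≈4.201819; next y=3/10·2.965463+1/2·4.201819≈2.990548
n=6: y≈2.990548, sp=3, e=sp−y≈0.009452; I≈5.600364, D=e−e_prev≈-0.025086; u=1/4·0.009452+3/4·5.600364+0·(-0.025086)≈4.202636; next y=3/10·2.990548+1/2·4.202636≈2.998483
n=7: y≈2.998483, sp=3, e=sp−y≈0.001517; I≈5.601882, D=e−e_prev≈-0.007934; u=1/4·0.001517+3/4·5.601882+0·(-0.007934)≈4.201791; next y=3/10·2.998483+1/2·4.201791≈3.000440
n=8: y≈3.000440, sp=3, e=sp−y≈-0.000440; I≈5.601442, D=e−e_prev≈-0.001958; u=1/4·(-0.000440)+3/4·5.601442+0·(-0.001958)≈4.200971; next y=3/10·3.000440+1/2·4.200971≈3.000618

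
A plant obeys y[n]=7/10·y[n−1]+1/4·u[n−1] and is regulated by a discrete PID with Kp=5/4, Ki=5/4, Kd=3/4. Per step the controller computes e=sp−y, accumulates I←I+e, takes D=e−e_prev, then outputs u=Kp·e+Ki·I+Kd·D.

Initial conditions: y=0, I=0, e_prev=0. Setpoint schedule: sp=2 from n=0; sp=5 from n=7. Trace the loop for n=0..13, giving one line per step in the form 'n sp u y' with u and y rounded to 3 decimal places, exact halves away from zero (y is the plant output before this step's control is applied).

0 2 6.500 0.000
1 2 2.219 1.625
2 2 3.688 1.692
3 2 2.777 2.107
4 2 2.752 2.169
5 2 2.466 2.206
6 2 2.384 2.161
7 5 12.069 2.109
8 5 5.644 4.493
9 5 7.861 4.556
10 5 6.518 5.155
11 5 6.503 5.238
12 5 6.091 5.292
13 5 5.978 5.227

(exact arithmetic carried between steps; '≈' marks a value shown rounded to 6 d.p. or computed from one; I and e_prev carry over from the previous line; the table rounds u and y to 3 d.p., halves away from zero)
n=0: y=0, sp=2, e=sp−y=2; I=2, D=e−e_prev=2; u=5/4·2+5/4·2+3/4·2=6.5; next y=7/10·0+1/4·6.5=1.625
n=1: y=1.625, sp=2, e=sp−y=0.375; I=2.375, D=e−e_prev=-1.625; u=5/4·0.375+5/4·2.375+3/4·(-1.625)=2.21875; next y=7/10·1.625+1/4·2.21875≈1.692188
n=2: y≈1.692188, sp=2, e=sp−y≈0.307813; I≈2.682813, D=e−e_prev≈-0.067188; u=5/4·0.307813+5/4·2.682813+3/4·(-0.067188)≈3.687891; next y=7/10·1.692188+1/4·3.687891≈2.106504
n=3: y≈2.106504, sp=2, e=sp−y≈-0.106504; I≈2.576309, D=e−e_prev≈-0.414316; u=5/4·(-0.106504)+5/4·2.576309+3/4·(-0.414316)≈2.776519; next y=7/10·2.106504+1/4·2.776519≈2.168682
n=4: y≈2.168682, sp=2, e=sp−y≈-0.168682; I≈2.407626, D=e−e_prev≈-0.062178; u=5/4·(-0.168682)+5/4·2.407626+3/4·(-0.062178)≈2.752046; next y=7/10·2.168682+1/4·2.752046≈2.206089
n=5: y≈2.206089, sp=2, e=sp−y≈-0.206089; I≈2.201537, D=e−e_prev≈-0.037407; u=5/4·(-0.206089)+5/4·2.201537+3/4·(-0.037407)≈2.466255; next y=7/10·2.206089+1/4·2.466255≈2.160826
n=6: y≈2.160826, sp=2, e=sp−y≈-0.160826; I≈2.040711, D=e−e_prev≈0.045263; u=5/4·(-0.160826)+5/4·2.040711+3/4·0.045263≈2.383803; next y=7/10·2.160826+1/4·2.383803≈2.108529
n=7: y≈2.108529, sp=5, e=sp−y≈2.891471; I≈4.932182, D=e−e_prev≈3.052297; u=5/4·2.891471+5/4·4.932182+3/4·3.052297≈12.068789; next y=7/10·2.108529+1/4·12.068789≈4.493168
n=8: y≈4.493168, sp=5, e=sp−y≈0.506832; I≈5.439014, D=e−e_prev≈-2.384638; u=5/4·0.506832+5/4·5.439014+3/4·(-2.384638)≈5.643830; next y=7/10·4.493168+1/4·5.643830≈4.556175
n=9: y≈4.556175, sp=5, e=sp−y≈0.443825; I≈5.882840, D=e−e_prev≈-0.063007; u=5/4·0.443825+5/4·5.882840+3/4·(-0.063007)≈7.861076; next y=7/10·4.556175+1/4·7.861076≈5.154591
n=10: y≈5.154591, sp=5, e=sp−y≈-0.154591; I≈5.728248, D=e−e_prev≈-0.598417; u=5/4·(-0.154591)+5/4·5.728248+3/4·(-0.598417)≈6.518259; next y=7/10·5.154591+1/4·6.518259≈5.237779
n=11: y≈5.237779, sp=5, e=sp−y≈-0.237779; I≈5.490470, D=e−e_prev≈-0.083187; u=5/4·(-0.237779)+5/4·5.490470+3/4·(-0.083187)≈6.503473; next y=7/10·5.237779+1/4·6.503473≈5.292313
n=12: y≈5.292313, sp=5, e=sp−y≈-0.292313; I≈5.198156, D=e−e_prev≈-0.054535; u=5/4·(-0.292313)+5/4·5.198156+3/4·(-0.054535)≈6.091403; next y=7/10·5.292313+1/4·6.091403≈5.227470
n=13: y≈5.227470, sp=5, e=sp−y≈-0.227470; I≈4.970686, D=e−e_prev≈0.064843; u=5/4·(-0.227470)+5/4·4.970686+3/4·0.064843≈5.977653; next y=7/10·5.227470+1/4·5.977653≈5.153642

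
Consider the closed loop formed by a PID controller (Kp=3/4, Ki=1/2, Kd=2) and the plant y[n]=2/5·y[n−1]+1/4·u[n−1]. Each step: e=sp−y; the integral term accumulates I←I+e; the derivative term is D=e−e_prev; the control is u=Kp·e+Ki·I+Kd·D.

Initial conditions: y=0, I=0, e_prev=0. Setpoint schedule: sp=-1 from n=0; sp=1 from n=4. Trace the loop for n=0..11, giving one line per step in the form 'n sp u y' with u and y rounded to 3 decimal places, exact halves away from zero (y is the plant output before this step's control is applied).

0 -1 -3.250 0.000
1 -1 0.891 -0.813
2 -1 -3.136 -0.102
3 -1 0.184 -0.825
4 1 3.393 -0.284
5 1 -2.194 0.735
6 1 3.191 -0.255
7 1 -1.249 0.696
8 1 3.176 -0.034
9 1 -0.413 0.780
10 1 3.183 0.209
11 1 0.256 0.879

(exact arithmetic carried between steps; '≈' marks a value shown rounded to 6 d.p. or computed from one; I and e_prev carry over from the previous line; the table rounds u and y to 3 d.p., halves away from zero)
n=0: y=0, sp=-1, e=sp−y=-1; I=-1, D=e−e_prev=-1; u=3/4·(-1)+1/2·(-1)+2·(-1)=-3.25; next y=2/5·0+1/4·(-3.25)=-0.8125
n=1: y=-0.8125, sp=-1, e=sp−y=-0.1875; I=-1.1875, D=e−e_prev=0.8125; u=3/4·(-0.1875)+1/2·(-1.1875)+2·0.8125=0.890625; next y=2/5·(-0.8125)+1/4·0.890625≈-0.102344
n=2: y≈-0.102344, sp=-1, e=sp−y≈-0.897656; I≈-2.085156, D=e−e_prev≈-0.710156; u=3/4·(-0.897656)+1/2·(-2.085156)+2·(-0.710156)≈-3.136133; next y=2/5·(-0.102344)+1/4·(-3.136133)≈-0.824971
n=3: y≈-0.824971, sp=-1, e=sp−y≈-0.175029; I≈-2.260186, D=e−e_prev≈0.722627; u=3/4·(-0.175029)+1/2·(-2.260186)+2·0.722627≈0.183889; next y=2/5·(-0.824971)+1/4·0.183889≈-0.284016
n=4: y≈-0.284016, sp=1, e=sp−y≈1.284016; I≈-0.976170, D=e−e_prev≈1.459045; u=3/4·1.284016+1/2·(-0.976170)+2·1.459045≈3.393018; next y=2/5·(-0.284016)+1/4·3.393018≈0.734648
n=5: y≈0.734648, sp=1, e=sp−y≈0.265352; I≈-0.710818, D=e−e_prev≈-1.018664; u=3/4·0.265352+1/2·(-0.710818)+2·(-1.018664)≈-2.193723; next y=2/5·0.734648+1/4·(-2.193723)≈-0.254572
n=6: y≈-0.254572, sp=1, e=sp−y≈1.254572; I≈0.543754, D=e−e_prev≈0.989220; u=3/4·1.254572+1/2·0.543754+2·0.989220≈3.191245; next y=2/5·(-0.254572)+1/4·3.191245≈0.695983
n=7: y≈0.695983, sp=1, e=sp−y≈0.304017; I≈0.847771, D=e−e_prev≈-0.950554; u=3/4·0.304017+1/2·0.847771+2·(-0.950554)≈-1.249209; next y=2/5·0.695983+1/4·(-1.249209)≈-0.033909
n=8: y≈-0.033909, sp=1, e=sp−y≈1.033909; I≈1.881681, D=e−e_prev≈0.729892; u=3/4·1.033909+1/2·1.881681+2·0.729892≈3.176056; next y=2/5·(-0.033909)+1/4·3.176056≈0.780450
n=9: y≈0.780450, sp=1, e=sp−y≈0.219550; I≈2.101230, D=e−e_prev≈-0.814360; u=3/4·0.219550+1/2·2.101230+2·(-0.814360)≈-0.413442; next y=2/5·0.780450+1/4·(-0.413442)≈0.208820
n=10: y≈0.208820, sp=1, e=sp−y≈0.791180; I≈2.892411, D=e−e_prev≈0.571631; u=3/4·0.791180+1/2·2.892411+2·0.571631≈3.182852; next y=2/5·0.208820+1/4·3.182852≈0.879241
n=11: y≈0.879241, sp=1, e=sp−y≈0.120759; I≈3.013170, D=e−e_prev≈-0.670421; u=3/4·0.120759+1/2·3.013170+2·(-0.670421)≈0.256312; next y=2/5·0.879241+1/4·0.256312≈0.415774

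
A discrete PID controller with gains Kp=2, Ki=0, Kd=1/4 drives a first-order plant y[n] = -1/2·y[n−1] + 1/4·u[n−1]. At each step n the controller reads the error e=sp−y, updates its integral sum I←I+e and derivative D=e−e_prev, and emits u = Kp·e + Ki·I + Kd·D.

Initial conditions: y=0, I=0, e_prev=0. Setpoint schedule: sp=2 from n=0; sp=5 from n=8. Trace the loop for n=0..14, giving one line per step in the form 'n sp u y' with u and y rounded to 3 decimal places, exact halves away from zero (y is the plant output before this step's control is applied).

(exact arithmetic carried between steps; '≈' marks a value shown rounded to 6 d.p. or computed from one; I and e_prev carry over from the previous line; the table rounds u and y to 3 d.p., halves away from zero)
n=0: y=0, sp=2, e=sp−y=2; I=2, D=e−e_prev=2; u=2·2+0·2+1/4·2=4.5; next y=-1/2·0+1/4·4.5=1.125
n=1: y=1.125, sp=2, e=sp−y=0.875; I=2.875, D=e−e_prev=-1.125; u=2·0.875+0·2.875+1/4·(-1.125)=1.46875; next y=-1/2·1.125+1/4·1.46875≈-0.195313
n=2: y≈-0.195313, sp=2, e=sp−y≈2.195313; I≈5.070313, D=e−e_prev≈1.320313; u=2·2.195313+0·5.070313+1/4·1.320313≈4.720703; next y=-1/2·(-0.195313)+1/4·4.720703≈1.277832
n=3: y≈1.277832, sp=2, e=sp−y≈0.722168; I≈5.792480, D=e−e_prev≈-1.473145; u=2·0.722168+0·5.792480+1/4·(-1.473145)≈1.076050; next y=-1/2·1.277832+1/4·1.076050≈-0.369904
n=4: y≈-0.369904, sp=2, e=sp−y≈2.369904; I≈8.162384, D=e−e_prev≈1.647736; u=2·2.369904+0·8.162384+1/4·1.647736≈5.151741; next y=-1/2·(-0.369904)+1/4·5.151741≈1.472887
n=5: y≈1.472887, sp=2, e=sp−y≈0.527113; I≈8.689497, D=e−e_prev≈-1.842791; u=2·0.527113+0·8.689497+1/4·(-1.842791)≈0.593528; next y=-1/2·1.472887+1/4·0.593528≈-0.588061
n=6: y≈-0.588061, sp=2, e=sp−y≈2.588061; I≈11.277558, D=e−e_prev≈2.060948; u=2·2.588061+0·11.277558+1/4·2.060948≈5.691360; next y=-1/2·(-0.588061)+1/4·5.691360≈1.716871
n=7: y≈1.716871, sp=2, e=sp−y≈0.283129; I≈11.560688, D=e−e_prev≈-2.304932; u=2·0.283129+0·11.560688+1/4·(-2.304932)≈-0.009975; next y=-1/2·1.716871+1/4·(-0.009975)≈-0.860929
n=8: y≈-0.860929, sp=5, e=sp−y≈5.860929; I≈17.421617, D=e−e_prev≈5.577800; u=2·5.860929+0·17.421617+1/4·5.577800≈13.116308; next y=-1/2·(-0.860929)+1/4·13.116308≈3.709541
n=9: y≈3.709541, sp=5, e=sp−y≈1.290459; I≈18.712075, D=e−e_prev≈-4.570470; u=2·1.290459+0·18.712075+1/4·(-4.570470)≈1.438299; next y=-1/2·3.709541+1/4·1.438299≈-1.495196
n=10: y≈-1.495196, sp=5, e=sp−y≈6.495196; I≈25.207271, D=e−e_prev≈5.204737; u=2·6.495196+0·25.207271+1/4·5.204737≈14.291576; next y=-1/2·(-1.495196)+1/4·14.291576≈4.320492
n=11: y≈4.320492, sp=5, e=sp−y≈0.679508; I≈25.886779, D=e−e_prev≈-5.815688; u=2·0.679508+0·25.886779+1/4·(-5.815688)≈-0.094906; next y=-1/2·4.320492+1/4·(-0.094906)≈-2.183972
n=12: y≈-2.183972, sp=5, e=sp−y≈7.183972; I≈33.070752, D=e−e_prev≈6.504464; u=2·7.183972+0·33.070752+1/4·6.504464≈15.994061; next y=-1/2·(-2.183972)+1/4·15.994061≈5.090501
n=13: y≈5.090501, sp=5, e=sp−y≈-0.090501; I≈32.980250, D=e−e_prev≈-7.274474; u=2·(-0.090501)+0·32.980250+1/4·(-7.274474)≈-1.999621; next y=-1/2·5.090501+1/4·(-1.999621)≈-3.045156
n=14: y≈-3.045156, sp=5, e=sp−y≈8.045156; I≈41.025406, D=e−e_prev≈8.135658; u=2·8.045156+0·41.025406+1/4·8.135658≈18.124227; next y=-1/2·(-3.045156)+1/4·18.124227≈6.053635

0 2 4.500 0.000
1 2 1.469 1.125
2 2 4.721 -0.195
3 2 1.076 1.278
4 2 5.152 -0.370
5 2 0.594 1.473
6 2 5.691 -0.588
7 2 -0.010 1.717
8 5 13.116 -0.861
9 5 1.438 3.710
10 5 14.292 -1.495
11 5 -0.095 4.320
12 5 15.994 -2.184
13 5 -2.000 5.091
14 5 18.124 -3.045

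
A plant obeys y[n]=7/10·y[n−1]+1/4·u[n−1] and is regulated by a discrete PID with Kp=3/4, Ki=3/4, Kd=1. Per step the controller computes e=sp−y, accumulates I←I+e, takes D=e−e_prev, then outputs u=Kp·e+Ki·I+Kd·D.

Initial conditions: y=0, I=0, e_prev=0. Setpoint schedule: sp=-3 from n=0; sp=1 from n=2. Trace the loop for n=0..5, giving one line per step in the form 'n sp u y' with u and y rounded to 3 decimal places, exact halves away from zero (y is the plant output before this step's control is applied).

0 -3 -7.500 0.000
1 -3 -2.063 -1.875
2 1 5.102 -1.828
3 1 -1.290 -0.004
4 1 2.090 -0.326
5 1 1.213 0.295

(exact arithmetic carried between steps; '≈' marks a value shown rounded to 6 d.p. or computed from one; I and e_prev carry over from the previous line; the table rounds u and y to 3 d.p., halves away from zero)
n=0: y=0, sp=-3, e=sp−y=-3; I=-3, D=e−e_prev=-3; u=3/4·(-3)+3/4·(-3)+1·(-3)=-7.5; next y=7/10·0+1/4·(-7.5)=-1.875
n=1: y=-1.875, sp=-3, e=sp−y=-1.125; I=-4.125, D=e−e_prev=1.875; u=3/4·(-1.125)+3/4·(-4.125)+1·1.875=-2.0625; next y=7/10·(-1.875)+1/4·(-2.0625)=-1.828125
n=2: y=-1.828125, sp=1, e=sp−y=2.828125; I=-1.296875, D=e−e_prev=3.953125; u=3/4·2.828125+3/4·(-1.296875)+1·3.953125≈5.101563; next y=7/10·(-1.828125)+1/4·5.101563≈-0.004297
n=3: y≈-0.004297, sp=1, e=sp−y≈1.004297; I≈-0.292578, D=e−e_prev≈-1.823828; u=3/4·1.004297+3/4·(-0.292578)+1·(-1.823828)≈-1.290039; next y=7/10·(-0.004297)+1/4·(-1.290039)≈-0.325518
n=4: y≈-0.325518, sp=1, e=sp−y≈1.325518; I≈1.032939, D=e−e_prev≈0.321221; u=3/4·1.325518+3/4·1.032939+1·0.321221≈2.090063; next y=7/10·(-0.325518)+1/4·2.090063≈0.294654
n=5: y≈0.294654, sp=1, e=sp−y≈0.705346; I≈1.738286, D=e−e_prev≈-0.620171; u=3/4·0.705346+3/4·1.738286+1·(-0.620171)≈1.212553; next y=7/10·0.294654+1/4·1.212553≈0.509396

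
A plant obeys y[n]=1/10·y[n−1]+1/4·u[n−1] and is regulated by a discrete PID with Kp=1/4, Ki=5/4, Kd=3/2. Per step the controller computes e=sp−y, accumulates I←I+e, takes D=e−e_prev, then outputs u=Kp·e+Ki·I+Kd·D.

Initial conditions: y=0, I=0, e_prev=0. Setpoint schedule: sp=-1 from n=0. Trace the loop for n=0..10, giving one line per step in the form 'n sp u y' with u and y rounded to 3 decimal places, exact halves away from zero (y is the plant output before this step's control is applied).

0 -1 -3.000 0.000
1 -1 -0.500 -0.750
2 -1 -3.588 -0.200
3 -1 -1.612 -0.917
4 -1 -4.058 -0.495
5 -1 -2.348 -1.064
6 -1 -4.234 -0.693
7 -1 -2.758 -1.128
8 -1 -4.226 -0.802
9 -1 -2.982 -1.137
10 -1 -4.145 -0.859

(exact arithmetic carried between steps; '≈' marks a value shown rounded to 6 d.p. or computed from one; I and e_prev carry over from the previous line; the table rounds u and y to 3 d.p., halves away from zero)
n=0: y=0, sp=-1, e=sp−y=-1; I=-1, D=e−e_prev=-1; u=1/4·(-1)+5/4·(-1)+3/2·(-1)=-3; next y=1/10·0+1/4·(-3)=-0.75
n=1: y=-0.75, sp=-1, e=sp−y=-0.25; I=-1.25, D=e−e_prev=0.75; u=1/4·(-0.25)+5/4·(-1.25)+3/2·0.75=-0.5; next y=1/10·(-0.75)+1/4·(-0.5)=-0.2
n=2: y=-0.2, sp=-1, e=sp−y=-0.8; I=-2.05, D=e−e_prev=-0.55; u=1/4·(-0.8)+5/4·(-2.05)+3/2·(-0.55)=-3.5875; next y=1/10·(-0.2)+1/4·(-3.5875)=-0.916875
n=3: y=-0.916875, sp=-1, e=sp−y=-0.083125; I=-2.133125, D=e−e_prev=0.716875; u=1/4·(-0.083125)+5/4·(-2.133125)+3/2·0.716875=-1.611875; next y=1/10·(-0.916875)+1/4·(-1.611875)≈-0.494656
n=4: y≈-0.494656, sp=-1, e=sp−y≈-0.505344; I≈-2.638469, D=e−e_prev≈-0.422219; u=1/4·(-0.505344)+5/4·(-2.638469)+3/2·(-0.422219)≈-4.05775; next y=1/10·(-0.494656)+1/4·(-4.05775)≈-1.063903
n=5: y≈-1.063903, sp=-1, e=sp−y≈0.063903; I≈-2.574566, D=e−e_prev≈0.569247; u=1/4·0.063903+5/4·(-2.574566)+3/2·0.569247≈-2.348361; next y=1/10·(-1.063903)+1/4·(-2.348361)≈-0.693481
n=6: y≈-0.693481, sp=-1, e=sp−y≈-0.306519; I≈-2.881085, D=e−e_prev≈-0.370423; u=1/4·(-0.306519)+5/4·(-2.881085)+3/2·(-0.370423)≈-4.233620; next y=1/10·(-0.693481)+1/4·(-4.233620)≈-1.127753
n=7: y≈-1.127753, sp=-1, e=sp−y≈0.127753; I≈-2.753332, D=e−e_prev≈0.434273; u=1/4·0.127753+5/4·(-2.753332)+3/2·0.434273≈-2.758318; next y=1/10·(-1.127753)+1/4·(-2.758318)≈-0.802355
n=8: y≈-0.802355, sp=-1, e=sp−y≈-0.197645; I≈-2.950977, D=e−e_prev≈-0.325398; u=1/4·(-0.197645)+5/4·(-2.950977)+3/2·(-0.325398)≈-4.226230; next y=1/10·(-0.802355)+1/4·(-4.226230)≈-1.136793
n=9: y≈-1.136793, sp=-1, e=sp−y≈0.136793; I≈-2.814184, D=e−e_prev≈0.334438; u=1/4·0.136793+5/4·(-2.814184)+3/2·0.334438≈-2.981875; next y=1/10·(-1.136793)+1/4·(-2.981875)≈-0.859148
n=10: y≈-0.859148, sp=-1, e=sp−y≈-0.140852; I≈-2.955036, D=e−e_prev≈-0.277645; u=1/4·(-0.140852)+5/4·(-2.955036)+3/2·(-0.277645)≈-4.145476; next y=1/10·(-0.859148)+1/4·(-4.145476)≈-1.122284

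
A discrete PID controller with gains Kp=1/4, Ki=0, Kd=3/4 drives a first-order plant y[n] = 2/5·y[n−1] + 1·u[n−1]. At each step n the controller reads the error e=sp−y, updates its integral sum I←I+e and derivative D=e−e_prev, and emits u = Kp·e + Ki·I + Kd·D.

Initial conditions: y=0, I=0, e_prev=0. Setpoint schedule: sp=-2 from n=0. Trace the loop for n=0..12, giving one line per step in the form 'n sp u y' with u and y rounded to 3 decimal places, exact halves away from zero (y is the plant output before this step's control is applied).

(exact arithmetic carried between steps; '≈' marks a value shown rounded to 6 d.p. or computed from one; I and e_prev carry over from the previous line; the table rounds u and y to 3 d.p., halves away from zero)
n=0: y=0, sp=-2, e=sp−y=-2; I=-2, D=e−e_prev=-2; u=1/4·(-2)+0·(-2)+3/4·(-2)=-2; next y=2/5·0+1·(-2)=-2
n=1: y=-2, sp=-2, e=sp−y=0; I=-2, D=e−e_prev=2; u=1/4·0+0·(-2)+3/4·2=1.5; next y=2/5·(-2)+1·1.5=0.7
n=2: y=0.7, sp=-2, e=sp−y=-2.7; I=-4.7, D=e−e_prev=-2.7; u=1/4·(-2.7)+0·(-4.7)+3/4·(-2.7)=-2.7; next y=2/5·0.7+1·(-2.7)=-2.42
n=3: y=-2.42, sp=-2, e=sp−y=0.42; I=-4.28, D=e−e_prev=3.12; u=1/4·0.42+0·(-4.28)+3/4·3.12=2.445; next y=2/5·(-2.42)+1·2.445=1.477
n=4: y=1.477, sp=-2, e=sp−y=-3.477; I=-7.757, D=e−e_prev=-3.897; u=1/4·(-3.477)+0·(-7.757)+3/4·(-3.897)=-3.792; next y=2/5·1.477+1·(-3.792)=-3.2012
n=5: y=-3.2012, sp=-2, e=sp−y=1.2012; I=-6.5558, D=e−e_prev=4.6782; u=1/4·1.2012+0·(-6.5558)+3/4·4.6782=3.80895; next y=2/5·(-3.2012)+1·3.80895=2.52847
n=6: y=2.52847, sp=-2, e=sp−y=-4.52847; I=-11.08427, D=e−e_prev=-5.72967; u=1/4·(-4.52847)+0·(-11.08427)+3/4·(-5.72967)=-5.42937; next y=2/5·2.52847+1·(-5.42937)=-4.417982
n=7: y=-4.417982, sp=-2, e=sp−y=2.417982; I=-8.666288, D=e−e_prev=6.946452; u=1/4·2.417982+0·(-8.666288)+3/4·6.946452≈5.814335; next y=2/5·(-4.417982)+1·5.814335≈4.047142
n=8: y≈4.047142, sp=-2, e=sp−y≈-6.047142; I≈-14.713430, D=e−e_prev≈-8.465124; u=1/4·(-6.047142)+0·(-14.713430)+3/4·(-8.465124)≈-7.860628; next y=2/5·4.047142+1·(-7.860628)≈-6.241772
n=9: y≈-6.241772, sp=-2, e=sp−y≈4.241772; I≈-10.471658, D=e−e_prev≈10.288913; u=1/4·4.241772+0·(-10.471658)+3/4·10.288913≈8.777128; next y=2/5·(-6.241772)+1·8.777128≈6.280419
n=10: y≈6.280419, sp=-2, e=sp−y≈-8.280419; I≈-18.752077, D=e−e_prev≈-12.522191; u=1/4·(-8.280419)+0·(-18.752077)+3/4·(-12.522191)≈-11.461748; next y=2/5·6.280419+1·(-11.461748)≈-8.949580
n=11: y≈-8.949580, sp=-2, e=sp−y≈6.949580; I≈-11.802497, D=e−e_prev≈15.229999; u=1/4·6.949580+0·(-11.802497)+3/4·15.229999≈13.159895; next y=2/5·(-8.949580)+1·13.159895≈9.580062
n=12: y≈9.580062, sp=-2, e=sp−y≈-11.580062; I≈-23.382560, D=e−e_prev≈-18.529643; u=1/4·(-11.580062)+0·(-23.382560)+3/4·(-18.529643)≈-16.792248; next y=2/5·9.580062+1·(-16.792248)≈-12.960223

0 -2 -2.000 0.000
1 -2 1.500 -2.000
2 -2 -2.700 0.700
3 -2 2.445 -2.420
4 -2 -3.792 1.477
5 -2 3.809 -3.201
6 -2 -5.429 2.528
7 -2 5.814 -4.418
8 -2 -7.861 4.047
9 -2 8.777 -6.242
10 -2 -11.462 6.280
11 -2 13.160 -8.950
12 -2 -16.792 9.580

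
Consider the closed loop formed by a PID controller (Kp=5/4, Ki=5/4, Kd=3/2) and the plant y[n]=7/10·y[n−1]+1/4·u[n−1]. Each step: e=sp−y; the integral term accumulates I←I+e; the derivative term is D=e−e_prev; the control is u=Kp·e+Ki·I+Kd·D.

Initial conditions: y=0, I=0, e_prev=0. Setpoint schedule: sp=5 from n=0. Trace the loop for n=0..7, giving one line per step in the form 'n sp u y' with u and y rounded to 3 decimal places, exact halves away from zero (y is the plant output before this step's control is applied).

0 5 20.000 0.000
1 5 -1.250 5.000
2 5 13.500 3.188
3 5 3.372 5.606
4 5 9.598 4.767
5 5 4.753 5.737
6 5 7.417 5.204
7 5 5.191 5.497

(exact arithmetic carried between steps; '≈' marks a value shown rounded to 6 d.p. or computed from one; I and e_prev carry over from the previous line; the table rounds u and y to 3 d.p., halves away from zero)
n=0: y=0, sp=5, e=sp−y=5; I=5, D=e−e_prev=5; u=5/4·5+5/4·5+3/2·5=20; next y=7/10·0+1/4·20=5
n=1: y=5, sp=5, e=sp−y=0; I=5, D=e−e_prev=-5; u=5/4·0+5/4·5+3/2·(-5)=-1.25; next y=7/10·5+1/4·(-1.25)=3.1875
n=2: y=3.1875, sp=5, e=sp−y=1.8125; I=6.8125, D=e−e_prev=1.8125; u=5/4·1.8125+5/4·6.8125+3/2·1.8125=13.5; next y=7/10·3.1875+1/4·13.5=5.60625
n=3: y=5.60625, sp=5, e=sp−y=-0.60625; I=6.20625, D=e−e_prev=-2.41875; u=5/4·(-0.60625)+5/4·6.20625+3/2·(-2.41875)=3.371875; next y=7/10·5.60625+1/4·3.371875≈4.767344
n=4: y≈4.767344, sp=5, e=sp−y≈0.232656; I≈6.438906, D=e−e_prev≈0.838906; u=5/4·0.232656+5/4·6.438906+3/2·0.838906≈9.597813; next y=7/10·4.767344+1/4·9.597813≈5.736594
n=5: y≈5.736594, sp=5, e=sp−y≈-0.736594; I≈5.702313, D=e−e_prev≈-0.96925; u=5/4·(-0.736594)+5/4·5.702313+3/2·(-0.96925)≈4.753273; next y=7/10·5.736594+1/4·4.753273≈5.203934
n=6: y≈5.203934, sp=5, e=sp−y≈-0.203934; I≈5.498379, D=e−e_prev≈0.532660; u=5/4·(-0.203934)+5/4·5.498379+3/2·0.532660≈7.417045; next y=7/10·5.203934+1/4·7.417045≈5.497015
n=7: y≈5.497015, sp=5, e=sp−y≈-0.497015; I≈5.001363, D=e−e_prev≈-0.293081; u=5/4·(-0.497015)+5/4·5.001363+3/2·(-0.293081)≈5.190814; next y=7/10·5.497015+1/4·5.190814≈5.145614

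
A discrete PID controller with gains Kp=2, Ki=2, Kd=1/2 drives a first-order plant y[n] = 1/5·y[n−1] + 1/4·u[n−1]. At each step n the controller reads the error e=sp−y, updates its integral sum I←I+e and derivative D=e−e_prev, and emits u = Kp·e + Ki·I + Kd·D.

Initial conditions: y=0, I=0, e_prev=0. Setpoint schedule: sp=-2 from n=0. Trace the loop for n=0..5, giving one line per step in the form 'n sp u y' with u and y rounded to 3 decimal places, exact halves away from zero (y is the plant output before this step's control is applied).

0 -2 -9.000 0.000
1 -2 -1.875 -2.250
2 -2 -8.491 -0.919
3 -2 -3.743 -2.306
4 -2 -7.916 -1.397
5 -2 -4.791 -2.258

(exact arithmetic carried between steps; '≈' marks a value shown rounded to 6 d.p. or computed from one; I and e_prev carry over from the previous line; the table rounds u and y to 3 d.p., halves away from zero)
n=0: y=0, sp=-2, e=sp−y=-2; I=-2, D=e−e_prev=-2; u=2·(-2)+2·(-2)+1/2·(-2)=-9; next y=1/5·0+1/4·(-9)=-2.25
n=1: y=-2.25, sp=-2, e=sp−y=0.25; I=-1.75, D=e−e_prev=2.25; u=2·0.25+2·(-1.75)+1/2·2.25=-1.875; next y=1/5·(-2.25)+1/4·(-1.875)=-0.91875
n=2: y=-0.91875, sp=-2, e=sp−y=-1.08125; I=-2.83125, D=e−e_prev=-1.33125; u=2·(-1.08125)+2·(-2.83125)+1/2·(-1.33125)=-8.490625; next y=1/5·(-0.91875)+1/4·(-8.490625)≈-2.306406
n=3: y≈-2.306406, sp=-2, e=sp−y≈0.306406; I≈-2.524844, D=e−e_prev≈1.387656; u=2·0.306406+2·(-2.524844)+1/2·1.387656≈-3.743047; next y=1/5·(-2.306406)+1/4·(-3.743047)≈-1.397043
n=4: y≈-1.397043, sp=-2, e=sp−y≈-0.602957; I≈-3.127801, D=e−e_prev≈-0.909363; u=2·(-0.602957)+2·(-3.127801)+1/2·(-0.909363)≈-7.916197; next y=1/5·(-1.397043)+1/4·(-7.916197)≈-2.258458
n=5: y≈-2.258458, sp=-2, e=sp−y≈0.258458; I≈-2.869343, D=e−e_prev≈0.861415; u=2·0.258458+2·(-2.869343)+1/2·0.861415≈-4.791062; next y=1/5·(-2.258458)+1/4·(-4.791062)≈-1.649457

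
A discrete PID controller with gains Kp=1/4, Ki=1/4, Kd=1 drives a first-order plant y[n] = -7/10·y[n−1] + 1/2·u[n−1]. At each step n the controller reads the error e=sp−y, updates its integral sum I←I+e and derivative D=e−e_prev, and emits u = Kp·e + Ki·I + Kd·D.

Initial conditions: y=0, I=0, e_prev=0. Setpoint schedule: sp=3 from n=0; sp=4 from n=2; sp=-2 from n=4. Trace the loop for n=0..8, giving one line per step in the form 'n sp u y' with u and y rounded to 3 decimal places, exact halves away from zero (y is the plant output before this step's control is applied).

(exact arithmetic carried between steps; '≈' marks a value shown rounded to 6 d.p. or computed from one; I and e_prev carry over from the previous line; the table rounds u and y to 3 d.p., halves away from zero)
n=0: y=0, sp=3, e=sp−y=3; I=3, D=e−e_prev=3; u=1/4·3+1/4·3+1·3=4.5; next y=-7/10·0+1/2·4.5=2.25
n=1: y=2.25, sp=3, e=sp−y=0.75; I=3.75, D=e−e_prev=-2.25; u=1/4·0.75+1/4·3.75+1·(-2.25)=-1.125; next y=-7/10·2.25+1/2·(-1.125)=-2.1375
n=2: y=-2.1375, sp=4, e=sp−y=6.1375; I=9.8875, D=e−e_prev=5.3875; u=1/4·6.1375+1/4·9.8875+1·5.3875=9.39375; next y=-7/10·(-2.1375)+1/2·9.39375=6.193125
n=3: y=6.193125, sp=4, e=sp−y=-2.193125; I=7.694375, D=e−e_prev=-8.330625; u=1/4·(-2.193125)+1/4·7.694375+1·(-8.330625)≈-6.955313; next y=-7/10·6.193125+1/2·(-6.955313)≈-7.812844
n=4: y≈-7.812844, sp=-2, e=sp−y≈5.812844; I≈13.507219, D=e−e_prev≈8.005969; u=1/4·5.812844+1/4·13.507219+1·8.005969≈12.835984; next y=-7/10·(-7.812844)+1/2·12.835984≈11.886983
n=5: y≈11.886983, sp=-2, e=sp−y≈-13.886983; I≈-0.379764, D=e−e_prev≈-19.699827; u=1/4·(-13.886983)+1/4·(-0.379764)+1·(-19.699827)≈-23.266513; next y=-7/10·11.886983+1/2·(-23.266513)≈-19.954145
n=6: y≈-19.954145, sp=-2, e=sp−y≈17.954145; I≈17.574381, D=e−e_prev≈31.841127; u=1/4·17.954145+1/4·17.574381+1·31.841127≈40.723259; next y=-7/10·(-19.954145)+1/2·40.723259≈34.329531
n=7: y≈34.329531, sp=-2, e=sp−y≈-36.329531; I≈-18.755150, D=e−e_prev≈-54.283675; u=1/4·(-36.329531)+1/4·(-18.755150)+1·(-54.283675)≈-68.054845; next y=-7/10·34.329531+1/2·(-68.054845)≈-58.058094
n=8: y≈-58.058094, sp=-2, e=sp−y≈56.058094; I≈37.302944, D=e−e_prev≈92.387625; u=1/4·56.058094+1/4·37.302944+1·92.387625≈115.727884; next y=-7/10·(-58.058094)+1/2·115.727884≈98.504608

0 3 4.500 0.000
1 3 -1.125 2.250
2 4 9.394 -2.138
3 4 -6.955 6.193
4 -2 12.836 -7.813
5 -2 -23.267 11.887
6 -2 40.723 -19.954
7 -2 -68.055 34.330
8 -2 115.728 -58.058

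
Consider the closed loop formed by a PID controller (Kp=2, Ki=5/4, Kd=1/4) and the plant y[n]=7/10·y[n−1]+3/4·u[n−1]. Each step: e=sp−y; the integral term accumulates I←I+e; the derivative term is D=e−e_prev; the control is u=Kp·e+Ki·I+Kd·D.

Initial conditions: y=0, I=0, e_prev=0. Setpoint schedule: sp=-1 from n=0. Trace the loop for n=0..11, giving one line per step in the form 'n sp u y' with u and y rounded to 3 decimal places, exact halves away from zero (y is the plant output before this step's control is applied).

(exact arithmetic carried between steps; '≈' marks a value shown rounded to 6 d.p. or computed from one; I and e_prev carry over from the previous line; the table rounds u and y to 3 d.p., halves away from zero)
n=0: y=0, sp=-1, e=sp−y=-1; I=-1, D=e−e_prev=-1; u=2·(-1)+5/4·(-1)+1/4·(-1)=-3.5; next y=7/10·0+3/4·(-3.5)=-2.625
n=1: y=-2.625, sp=-1, e=sp−y=1.625; I=0.625, D=e−e_prev=2.625; u=2·1.625+5/4·0.625+1/4·2.625=4.6875; next y=7/10·(-2.625)+3/4·4.6875=1.678125
n=2: y=1.678125, sp=-1, e=sp−y=-2.678125; I=-2.053125, D=e−e_prev=-4.303125; u=2·(-2.678125)+5/4·(-2.053125)+1/4·(-4.303125)≈-8.998438; next y=7/10·1.678125+3/4·(-8.998438)≈-5.574141
n=3: y≈-5.574141, sp=-1, e=sp−y≈4.574141; I≈2.521016, D=e−e_prev≈7.252266; u=2·4.574141+5/4·2.521016+1/4·7.252266≈14.112617; next y=7/10·(-5.574141)+3/4·14.112617≈6.682564
n=4: y≈6.682564, sp=-1, e=sp−y≈-7.682564; I≈-5.161549, D=e−e_prev≈-12.256705; u=2·(-7.682564)+5/4·(-5.161549)+1/4·(-12.256705)≈-24.881241; next y=7/10·6.682564+3/4·(-24.881241)≈-13.983136
n=5: y≈-13.983136, sp=-1, e=sp−y≈12.983136; I≈7.821587, D=e−e_prev≈20.665700; u=2·12.983136+5/4·7.821587+1/4·20.665700≈40.909680; next y=7/10·(-13.983136)+3/4·40.909680≈20.894065
n=6: y≈20.894065, sp=-1, e=sp−y≈-21.894065; I≈-14.072478, D=e−e_prev≈-34.877201; u=2·(-21.894065)+5/4·(-14.072478)+1/4·(-34.877201)≈-70.098028; next y=7/10·20.894065+3/4·(-70.098028)≈-37.947676
n=7: y≈-37.947676, sp=-1, e=sp−y≈36.947676; I≈22.875197, D=e−e_prev≈58.841741; u=2·36.947676+5/4·22.875197+1/4·58.841741≈117.199783; next y=7/10·(-37.947676)+3/4·117.199783≈61.336465
n=8: y≈61.336465, sp=-1, e=sp−y≈-62.336465; I≈-39.461267, D=e−e_prev≈-99.284140; u=2·(-62.336465)+5/4·(-39.461267)+1/4·(-99.284140)≈-198.820548; next y=7/10·61.336465+3/4·(-198.820548)≈-106.179886
n=9: y≈-106.179886, sp=-1, e=sp−y≈105.179886; I≈65.718619, D=e−e_prev≈167.516351; u=2·105.179886+5/4·65.718619+1/4·167.516351≈334.387133; next y=7/10·(-106.179886)+3/4·334.387133≈176.464430
n=10: y≈176.464430, sp=-1, e=sp−y≈-177.464430; I≈-111.745811, D=e−e_prev≈-282.644316; u=2·(-177.464430)+5/4·(-111.745811)+1/4·(-282.644316)≈-565.272202; next y=7/10·176.464430+3/4·(-565.272202)≈-300.429050
n=11: y≈-300.429050, sp=-1, e=sp−y≈299.429050; I≈187.683240, D=e−e_prev≈476.893480; u=2·299.429050+5/4·187.683240+1/4·476.893480≈952.685521; next y=7/10·(-300.429050)+3/4·952.685521≈504.213805

0 -1 -3.500 0.000
1 -1 4.688 -2.625
2 -1 -8.998 1.678
3 -1 14.113 -5.574
4 -1 -24.881 6.683
5 -1 40.910 -13.983
6 -1 -70.098 20.894
7 -1 117.200 -37.948
8 -1 -198.821 61.336
9 -1 334.387 -106.180
10 -1 -565.272 176.464
11 -1 952.686 -300.429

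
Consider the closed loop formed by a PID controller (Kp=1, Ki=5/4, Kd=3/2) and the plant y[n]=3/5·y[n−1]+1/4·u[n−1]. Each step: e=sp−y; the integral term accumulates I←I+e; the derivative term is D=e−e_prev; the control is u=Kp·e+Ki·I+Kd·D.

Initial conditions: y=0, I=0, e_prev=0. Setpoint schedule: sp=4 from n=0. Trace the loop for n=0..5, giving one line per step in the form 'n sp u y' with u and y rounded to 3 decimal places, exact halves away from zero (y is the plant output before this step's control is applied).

0 4 15.000 0.000
1 4 -0.063 3.750
2 4 11.559 2.234
3 4 4.008 4.230
4 4 9.302 3.540
5 4 5.431 4.450

(exact arithmetic carried between steps; '≈' marks a value shown rounded to 6 d.p. or computed from one; I and e_prev carry over from the previous line; the table rounds u and y to 3 d.p., halves away from zero)
n=0: y=0, sp=4, e=sp−y=4; I=4, D=e−e_prev=4; u=1·4+5/4·4+3/2·4=15; next y=3/5·0+1/4·15=3.75
n=1: y=3.75, sp=4, e=sp−y=0.25; I=4.25, D=e−e_prev=-3.75; u=1·0.25+5/4·4.25+3/2·(-3.75)=-0.0625; next y=3/5·3.75+1/4·(-0.0625)=2.234375
n=2: y=2.234375, sp=4, e=sp−y=1.765625; I=6.015625, D=e−e_prev=1.515625; u=1·1.765625+5/4·6.015625+3/2·1.515625≈11.558594; next y=3/5·2.234375+1/4·11.558594≈4.230273
n=3: y≈4.230273, sp=4, e=sp−y≈-0.230273; I≈5.785352, D=e−e_prev≈-1.995898; u=1·(-0.230273)+5/4·5.785352+3/2·(-1.995898)≈4.007568; next y=3/5·4.230273+1/4·4.007568≈3.540056
n=4: y≈3.540056, sp=4, e=sp−y≈0.459944; I≈6.245295, D=e−e_prev≈0.690217; u=1·0.459944+5/4·6.245295+3/2·0.690217≈9.301889; next y=3/5·3.540056+1/4·9.301889≈4.449506
n=5: y≈4.449506, sp=4, e=sp−y≈-0.449506; I≈5.795789, D=e−e_prev≈-0.909450; u=1·(-0.449506)+5/4·5.795789+3/2·(-0.909450)≈5.431056; next y=3/5·4.449506+1/4·5.431056≈4.027468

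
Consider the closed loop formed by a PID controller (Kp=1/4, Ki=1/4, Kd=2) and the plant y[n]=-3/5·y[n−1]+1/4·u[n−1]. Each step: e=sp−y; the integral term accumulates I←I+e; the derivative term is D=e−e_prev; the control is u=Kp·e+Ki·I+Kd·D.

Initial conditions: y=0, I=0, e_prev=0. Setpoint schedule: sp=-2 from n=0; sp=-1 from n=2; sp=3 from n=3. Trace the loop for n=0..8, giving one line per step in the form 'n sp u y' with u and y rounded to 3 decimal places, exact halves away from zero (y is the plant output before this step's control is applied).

0 -2 -5.000 0.000
1 -2 1.625 -1.250
2 -1 -4.578 1.156
3 3 15.182 -1.838
4 3 -14.440 4.898
5 3 27.177 -6.549
6 3 -36.511 10.724
7 3 61.817 -15.562
8 3 -86.998 24.792

(exact arithmetic carried between steps; '≈' marks a value shown rounded to 6 d.p. or computed from one; I and e_prev carry over from the previous line; the table rounds u and y to 3 d.p., halves away from zero)
n=0: y=0, sp=-2, e=sp−y=-2; I=-2, D=e−e_prev=-2; u=1/4·(-2)+1/4·(-2)+2·(-2)=-5; next y=-3/5·0+1/4·(-5)=-1.25
n=1: y=-1.25, sp=-2, e=sp−y=-0.75; I=-2.75, D=e−e_prev=1.25; u=1/4·(-0.75)+1/4·(-2.75)+2·1.25=1.625; next y=-3/5·(-1.25)+1/4·1.625=1.15625
n=2: y=1.15625, sp=-1, e=sp−y=-2.15625; I=-4.90625, D=e−e_prev=-1.40625; u=1/4·(-2.15625)+1/4·(-4.90625)+2·(-1.40625)=-4.578125; next y=-3/5·1.15625+1/4·(-4.578125)≈-1.838281
n=3: y≈-1.838281, sp=3, e=sp−y≈4.838281; I≈-0.067969, D=e−e_prev≈6.994531; u=1/4·4.838281+1/4·(-0.067969)+2·6.994531≈15.181641; next y=-3/5·(-1.838281)+1/4·15.181641≈4.898379
n=4: y≈4.898379, sp=3, e=sp−y≈-1.898379; I≈-1.966348, D=e−e_prev≈-6.736660; u=1/4·(-1.898379)+1/4·(-1.966348)+2·(-6.736660)≈-14.439502; next y=-3/5·4.898379+1/4·(-14.439502)≈-6.548903
n=5: y≈-6.548903, sp=3, e=sp−y≈9.548903; I≈7.582555, D=e−e_prev≈11.447282; u=1/4·9.548903+1/4·7.582555+2·11.447282≈27.177428; next y=-3/5·(-6.548903)+1/4·27.177428≈10.723699
n=6: y≈10.723699, sp=3, e=sp−y≈-7.723699; I≈-0.141144, D=e−e_prev≈-17.272602; u=1/4·(-7.723699)+1/4·(-0.141144)+2·(-17.272602)≈-36.511414; next y=-3/5·10.723699+1/4·(-36.511414)≈-15.562073
n=7: y≈-15.562073, sp=3, e=sp−y≈18.562073; I≈18.420929, D=e−e_prev≈26.285771; u=1/4·18.562073+1/4·18.420929+2·26.285771≈61.817293; next y=-3/5·(-15.562073)+1/4·61.817293≈24.791567
n=8: y≈24.791567, sp=3, e=sp−y≈-21.791567; I≈-3.370638, D=e−e_prev≈-40.353639; u=1/4·(-21.791567)+1/4·(-3.370638)+2·(-40.353639)≈-86.997830; next y=-3/5·24.791567+1/4·(-86.997830)≈-36.624398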